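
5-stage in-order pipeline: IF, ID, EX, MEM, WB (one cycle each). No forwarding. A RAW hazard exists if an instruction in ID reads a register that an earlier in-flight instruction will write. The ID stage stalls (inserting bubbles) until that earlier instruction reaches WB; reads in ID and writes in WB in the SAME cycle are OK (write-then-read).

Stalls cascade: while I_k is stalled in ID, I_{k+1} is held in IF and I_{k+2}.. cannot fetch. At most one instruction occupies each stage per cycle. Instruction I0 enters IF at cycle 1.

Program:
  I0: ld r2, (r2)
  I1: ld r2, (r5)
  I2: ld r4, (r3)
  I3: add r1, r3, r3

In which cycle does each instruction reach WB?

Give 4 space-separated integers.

I0 ld r2 <- r2: IF@1 ID@2 stall=0 (-) EX@3 MEM@4 WB@5
I1 ld r2 <- r5: IF@2 ID@3 stall=0 (-) EX@4 MEM@5 WB@6
I2 ld r4 <- r3: IF@3 ID@4 stall=0 (-) EX@5 MEM@6 WB@7
I3 add r1 <- r3,r3: IF@4 ID@5 stall=0 (-) EX@6 MEM@7 WB@8

Answer: 5 6 7 8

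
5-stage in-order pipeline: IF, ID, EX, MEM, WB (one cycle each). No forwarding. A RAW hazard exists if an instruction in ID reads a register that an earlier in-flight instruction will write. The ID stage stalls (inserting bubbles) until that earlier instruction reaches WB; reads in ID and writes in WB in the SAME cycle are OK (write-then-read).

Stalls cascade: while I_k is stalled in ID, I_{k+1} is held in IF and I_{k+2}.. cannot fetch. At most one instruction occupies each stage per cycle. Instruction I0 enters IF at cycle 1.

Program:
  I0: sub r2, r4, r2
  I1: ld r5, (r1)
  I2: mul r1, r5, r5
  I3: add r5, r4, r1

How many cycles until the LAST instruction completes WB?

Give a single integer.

I0 sub r2 <- r4,r2: IF@1 ID@2 stall=0 (-) EX@3 MEM@4 WB@5
I1 ld r5 <- r1: IF@2 ID@3 stall=0 (-) EX@4 MEM@5 WB@6
I2 mul r1 <- r5,r5: IF@3 ID@4 stall=2 (RAW on I1.r5 (WB@6)) EX@7 MEM@8 WB@9
I3 add r5 <- r4,r1: IF@4 ID@7 stall=2 (RAW on I2.r1 (WB@9)) EX@10 MEM@11 WB@12

Answer: 12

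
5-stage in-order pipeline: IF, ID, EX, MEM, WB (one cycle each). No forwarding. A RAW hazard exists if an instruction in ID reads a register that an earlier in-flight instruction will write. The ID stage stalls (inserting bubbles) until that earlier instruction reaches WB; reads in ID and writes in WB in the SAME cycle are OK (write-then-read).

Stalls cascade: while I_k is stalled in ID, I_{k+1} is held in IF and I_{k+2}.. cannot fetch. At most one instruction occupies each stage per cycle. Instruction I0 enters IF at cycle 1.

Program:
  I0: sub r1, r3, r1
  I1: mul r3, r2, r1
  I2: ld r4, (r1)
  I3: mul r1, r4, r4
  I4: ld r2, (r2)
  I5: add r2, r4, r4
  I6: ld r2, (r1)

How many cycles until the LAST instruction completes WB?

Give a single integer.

Answer: 15

Derivation:
I0 sub r1 <- r3,r1: IF@1 ID@2 stall=0 (-) EX@3 MEM@4 WB@5
I1 mul r3 <- r2,r1: IF@2 ID@3 stall=2 (RAW on I0.r1 (WB@5)) EX@6 MEM@7 WB@8
I2 ld r4 <- r1: IF@3 ID@6 stall=0 (-) EX@7 MEM@8 WB@9
I3 mul r1 <- r4,r4: IF@6 ID@7 stall=2 (RAW on I2.r4 (WB@9)) EX@10 MEM@11 WB@12
I4 ld r2 <- r2: IF@7 ID@10 stall=0 (-) EX@11 MEM@12 WB@13
I5 add r2 <- r4,r4: IF@10 ID@11 stall=0 (-) EX@12 MEM@13 WB@14
I6 ld r2 <- r1: IF@11 ID@12 stall=0 (-) EX@13 MEM@14 WB@15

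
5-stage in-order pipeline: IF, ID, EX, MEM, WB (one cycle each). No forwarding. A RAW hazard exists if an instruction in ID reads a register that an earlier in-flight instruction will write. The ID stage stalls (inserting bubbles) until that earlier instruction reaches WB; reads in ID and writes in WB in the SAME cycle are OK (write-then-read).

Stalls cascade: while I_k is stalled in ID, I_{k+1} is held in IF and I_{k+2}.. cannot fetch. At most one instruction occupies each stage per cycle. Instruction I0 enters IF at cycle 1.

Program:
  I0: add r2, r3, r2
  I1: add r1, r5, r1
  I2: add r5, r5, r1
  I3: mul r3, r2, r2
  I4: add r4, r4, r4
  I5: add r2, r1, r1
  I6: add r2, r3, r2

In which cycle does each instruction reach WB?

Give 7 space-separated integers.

I0 add r2 <- r3,r2: IF@1 ID@2 stall=0 (-) EX@3 MEM@4 WB@5
I1 add r1 <- r5,r1: IF@2 ID@3 stall=0 (-) EX@4 MEM@5 WB@6
I2 add r5 <- r5,r1: IF@3 ID@4 stall=2 (RAW on I1.r1 (WB@6)) EX@7 MEM@8 WB@9
I3 mul r3 <- r2,r2: IF@4 ID@7 stall=0 (-) EX@8 MEM@9 WB@10
I4 add r4 <- r4,r4: IF@7 ID@8 stall=0 (-) EX@9 MEM@10 WB@11
I5 add r2 <- r1,r1: IF@8 ID@9 stall=0 (-) EX@10 MEM@11 WB@12
I6 add r2 <- r3,r2: IF@9 ID@10 stall=2 (RAW on I5.r2 (WB@12)) EX@13 MEM@14 WB@15

Answer: 5 6 9 10 11 12 15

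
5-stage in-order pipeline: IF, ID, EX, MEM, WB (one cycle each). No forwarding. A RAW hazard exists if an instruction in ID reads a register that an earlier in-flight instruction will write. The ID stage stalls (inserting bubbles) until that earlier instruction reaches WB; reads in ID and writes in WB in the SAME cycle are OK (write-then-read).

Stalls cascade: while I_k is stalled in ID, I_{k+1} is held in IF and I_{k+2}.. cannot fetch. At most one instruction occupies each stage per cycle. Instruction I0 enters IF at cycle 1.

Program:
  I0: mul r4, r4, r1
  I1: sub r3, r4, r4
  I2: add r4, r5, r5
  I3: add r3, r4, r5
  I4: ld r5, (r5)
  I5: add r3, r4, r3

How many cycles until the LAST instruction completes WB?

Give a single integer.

Answer: 15

Derivation:
I0 mul r4 <- r4,r1: IF@1 ID@2 stall=0 (-) EX@3 MEM@4 WB@5
I1 sub r3 <- r4,r4: IF@2 ID@3 stall=2 (RAW on I0.r4 (WB@5)) EX@6 MEM@7 WB@8
I2 add r4 <- r5,r5: IF@3 ID@6 stall=0 (-) EX@7 MEM@8 WB@9
I3 add r3 <- r4,r5: IF@6 ID@7 stall=2 (RAW on I2.r4 (WB@9)) EX@10 MEM@11 WB@12
I4 ld r5 <- r5: IF@7 ID@10 stall=0 (-) EX@11 MEM@12 WB@13
I5 add r3 <- r4,r3: IF@10 ID@11 stall=1 (RAW on I3.r3 (WB@12)) EX@13 MEM@14 WB@15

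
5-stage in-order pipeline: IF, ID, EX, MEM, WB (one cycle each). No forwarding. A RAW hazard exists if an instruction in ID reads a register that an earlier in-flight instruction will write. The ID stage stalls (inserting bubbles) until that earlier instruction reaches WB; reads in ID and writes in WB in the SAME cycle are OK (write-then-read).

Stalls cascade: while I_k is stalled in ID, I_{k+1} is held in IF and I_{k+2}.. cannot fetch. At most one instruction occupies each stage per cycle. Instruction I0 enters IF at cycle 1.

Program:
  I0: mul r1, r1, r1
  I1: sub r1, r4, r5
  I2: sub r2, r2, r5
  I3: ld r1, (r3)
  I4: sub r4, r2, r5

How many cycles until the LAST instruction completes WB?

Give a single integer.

I0 mul r1 <- r1,r1: IF@1 ID@2 stall=0 (-) EX@3 MEM@4 WB@5
I1 sub r1 <- r4,r5: IF@2 ID@3 stall=0 (-) EX@4 MEM@5 WB@6
I2 sub r2 <- r2,r5: IF@3 ID@4 stall=0 (-) EX@5 MEM@6 WB@7
I3 ld r1 <- r3: IF@4 ID@5 stall=0 (-) EX@6 MEM@7 WB@8
I4 sub r4 <- r2,r5: IF@5 ID@6 stall=1 (RAW on I2.r2 (WB@7)) EX@8 MEM@9 WB@10

Answer: 10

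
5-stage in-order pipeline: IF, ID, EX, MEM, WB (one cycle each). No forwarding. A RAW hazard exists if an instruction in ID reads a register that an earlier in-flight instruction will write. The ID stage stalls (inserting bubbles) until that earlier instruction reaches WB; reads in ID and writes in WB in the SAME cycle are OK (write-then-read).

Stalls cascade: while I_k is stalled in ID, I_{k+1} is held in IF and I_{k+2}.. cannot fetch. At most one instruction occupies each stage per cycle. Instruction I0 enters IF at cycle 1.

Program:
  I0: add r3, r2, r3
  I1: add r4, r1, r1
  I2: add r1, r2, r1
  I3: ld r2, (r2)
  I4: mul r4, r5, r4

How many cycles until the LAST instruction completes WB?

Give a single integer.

I0 add r3 <- r2,r3: IF@1 ID@2 stall=0 (-) EX@3 MEM@4 WB@5
I1 add r4 <- r1,r1: IF@2 ID@3 stall=0 (-) EX@4 MEM@5 WB@6
I2 add r1 <- r2,r1: IF@3 ID@4 stall=0 (-) EX@5 MEM@6 WB@7
I3 ld r2 <- r2: IF@4 ID@5 stall=0 (-) EX@6 MEM@7 WB@8
I4 mul r4 <- r5,r4: IF@5 ID@6 stall=0 (-) EX@7 MEM@8 WB@9

Answer: 9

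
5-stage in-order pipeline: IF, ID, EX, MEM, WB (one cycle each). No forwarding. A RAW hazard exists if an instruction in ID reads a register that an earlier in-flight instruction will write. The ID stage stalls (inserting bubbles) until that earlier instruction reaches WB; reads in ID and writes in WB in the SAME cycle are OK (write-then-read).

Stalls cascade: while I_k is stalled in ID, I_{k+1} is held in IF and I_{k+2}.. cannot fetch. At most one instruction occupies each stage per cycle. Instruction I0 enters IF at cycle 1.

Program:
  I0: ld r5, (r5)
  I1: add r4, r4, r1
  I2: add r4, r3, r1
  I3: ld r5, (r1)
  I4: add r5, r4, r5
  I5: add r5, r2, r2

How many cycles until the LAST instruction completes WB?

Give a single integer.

I0 ld r5 <- r5: IF@1 ID@2 stall=0 (-) EX@3 MEM@4 WB@5
I1 add r4 <- r4,r1: IF@2 ID@3 stall=0 (-) EX@4 MEM@5 WB@6
I2 add r4 <- r3,r1: IF@3 ID@4 stall=0 (-) EX@5 MEM@6 WB@7
I3 ld r5 <- r1: IF@4 ID@5 stall=0 (-) EX@6 MEM@7 WB@8
I4 add r5 <- r4,r5: IF@5 ID@6 stall=2 (RAW on I3.r5 (WB@8)) EX@9 MEM@10 WB@11
I5 add r5 <- r2,r2: IF@6 ID@9 stall=0 (-) EX@10 MEM@11 WB@12

Answer: 12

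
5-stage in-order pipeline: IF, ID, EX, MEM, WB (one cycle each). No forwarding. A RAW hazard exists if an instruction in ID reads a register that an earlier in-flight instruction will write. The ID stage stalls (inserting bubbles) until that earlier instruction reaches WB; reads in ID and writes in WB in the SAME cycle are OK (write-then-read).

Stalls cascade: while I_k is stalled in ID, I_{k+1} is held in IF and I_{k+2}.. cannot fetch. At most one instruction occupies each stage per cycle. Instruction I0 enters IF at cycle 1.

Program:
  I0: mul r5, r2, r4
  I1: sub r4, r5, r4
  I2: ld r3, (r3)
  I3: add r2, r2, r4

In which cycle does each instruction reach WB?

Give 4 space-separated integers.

I0 mul r5 <- r2,r4: IF@1 ID@2 stall=0 (-) EX@3 MEM@4 WB@5
I1 sub r4 <- r5,r4: IF@2 ID@3 stall=2 (RAW on I0.r5 (WB@5)) EX@6 MEM@7 WB@8
I2 ld r3 <- r3: IF@3 ID@6 stall=0 (-) EX@7 MEM@8 WB@9
I3 add r2 <- r2,r4: IF@6 ID@7 stall=1 (RAW on I1.r4 (WB@8)) EX@9 MEM@10 WB@11

Answer: 5 8 9 11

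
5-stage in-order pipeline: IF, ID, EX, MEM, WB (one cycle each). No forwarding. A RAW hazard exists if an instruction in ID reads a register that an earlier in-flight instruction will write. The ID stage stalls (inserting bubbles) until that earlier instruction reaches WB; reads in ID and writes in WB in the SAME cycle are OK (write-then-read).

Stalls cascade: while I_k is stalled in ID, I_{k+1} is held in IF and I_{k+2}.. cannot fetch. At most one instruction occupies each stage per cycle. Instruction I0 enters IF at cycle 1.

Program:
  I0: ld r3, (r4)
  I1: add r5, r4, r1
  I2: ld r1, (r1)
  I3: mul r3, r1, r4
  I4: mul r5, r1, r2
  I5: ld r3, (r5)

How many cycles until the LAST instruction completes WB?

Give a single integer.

Answer: 14

Derivation:
I0 ld r3 <- r4: IF@1 ID@2 stall=0 (-) EX@3 MEM@4 WB@5
I1 add r5 <- r4,r1: IF@2 ID@3 stall=0 (-) EX@4 MEM@5 WB@6
I2 ld r1 <- r1: IF@3 ID@4 stall=0 (-) EX@5 MEM@6 WB@7
I3 mul r3 <- r1,r4: IF@4 ID@5 stall=2 (RAW on I2.r1 (WB@7)) EX@8 MEM@9 WB@10
I4 mul r5 <- r1,r2: IF@5 ID@8 stall=0 (-) EX@9 MEM@10 WB@11
I5 ld r3 <- r5: IF@8 ID@9 stall=2 (RAW on I4.r5 (WB@11)) EX@12 MEM@13 WB@14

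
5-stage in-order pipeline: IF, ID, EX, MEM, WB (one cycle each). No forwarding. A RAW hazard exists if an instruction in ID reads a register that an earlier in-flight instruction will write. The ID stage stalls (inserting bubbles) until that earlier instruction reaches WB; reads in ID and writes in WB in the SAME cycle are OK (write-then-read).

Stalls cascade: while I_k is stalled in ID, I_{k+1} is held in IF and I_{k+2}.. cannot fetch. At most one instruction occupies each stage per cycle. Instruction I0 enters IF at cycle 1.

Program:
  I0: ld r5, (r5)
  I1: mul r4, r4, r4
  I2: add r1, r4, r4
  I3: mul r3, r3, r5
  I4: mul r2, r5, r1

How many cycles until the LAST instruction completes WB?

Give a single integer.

I0 ld r5 <- r5: IF@1 ID@2 stall=0 (-) EX@3 MEM@4 WB@5
I1 mul r4 <- r4,r4: IF@2 ID@3 stall=0 (-) EX@4 MEM@5 WB@6
I2 add r1 <- r4,r4: IF@3 ID@4 stall=2 (RAW on I1.r4 (WB@6)) EX@7 MEM@8 WB@9
I3 mul r3 <- r3,r5: IF@4 ID@7 stall=0 (-) EX@8 MEM@9 WB@10
I4 mul r2 <- r5,r1: IF@7 ID@8 stall=1 (RAW on I2.r1 (WB@9)) EX@10 MEM@11 WB@12

Answer: 12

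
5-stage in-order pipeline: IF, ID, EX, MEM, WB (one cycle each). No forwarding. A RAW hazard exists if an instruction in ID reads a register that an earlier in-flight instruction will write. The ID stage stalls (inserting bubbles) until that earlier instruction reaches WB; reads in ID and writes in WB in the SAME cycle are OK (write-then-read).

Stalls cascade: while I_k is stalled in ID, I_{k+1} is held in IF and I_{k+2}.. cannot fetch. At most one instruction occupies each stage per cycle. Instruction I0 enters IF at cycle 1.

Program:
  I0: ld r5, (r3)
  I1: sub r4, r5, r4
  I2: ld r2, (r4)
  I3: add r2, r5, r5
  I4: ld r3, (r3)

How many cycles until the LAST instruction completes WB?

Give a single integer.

Answer: 13

Derivation:
I0 ld r5 <- r3: IF@1 ID@2 stall=0 (-) EX@3 MEM@4 WB@5
I1 sub r4 <- r5,r4: IF@2 ID@3 stall=2 (RAW on I0.r5 (WB@5)) EX@6 MEM@7 WB@8
I2 ld r2 <- r4: IF@3 ID@6 stall=2 (RAW on I1.r4 (WB@8)) EX@9 MEM@10 WB@11
I3 add r2 <- r5,r5: IF@6 ID@9 stall=0 (-) EX@10 MEM@11 WB@12
I4 ld r3 <- r3: IF@9 ID@10 stall=0 (-) EX@11 MEM@12 WB@13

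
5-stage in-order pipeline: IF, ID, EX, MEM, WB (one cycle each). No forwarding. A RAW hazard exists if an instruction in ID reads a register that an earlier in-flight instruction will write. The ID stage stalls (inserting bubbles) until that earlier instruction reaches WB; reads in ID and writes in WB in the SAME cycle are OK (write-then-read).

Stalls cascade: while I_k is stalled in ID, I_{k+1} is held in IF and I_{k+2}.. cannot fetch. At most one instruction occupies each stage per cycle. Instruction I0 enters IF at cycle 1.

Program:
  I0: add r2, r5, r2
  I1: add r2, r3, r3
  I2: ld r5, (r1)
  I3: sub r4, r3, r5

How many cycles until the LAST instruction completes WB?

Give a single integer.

I0 add r2 <- r5,r2: IF@1 ID@2 stall=0 (-) EX@3 MEM@4 WB@5
I1 add r2 <- r3,r3: IF@2 ID@3 stall=0 (-) EX@4 MEM@5 WB@6
I2 ld r5 <- r1: IF@3 ID@4 stall=0 (-) EX@5 MEM@6 WB@7
I3 sub r4 <- r3,r5: IF@4 ID@5 stall=2 (RAW on I2.r5 (WB@7)) EX@8 MEM@9 WB@10

Answer: 10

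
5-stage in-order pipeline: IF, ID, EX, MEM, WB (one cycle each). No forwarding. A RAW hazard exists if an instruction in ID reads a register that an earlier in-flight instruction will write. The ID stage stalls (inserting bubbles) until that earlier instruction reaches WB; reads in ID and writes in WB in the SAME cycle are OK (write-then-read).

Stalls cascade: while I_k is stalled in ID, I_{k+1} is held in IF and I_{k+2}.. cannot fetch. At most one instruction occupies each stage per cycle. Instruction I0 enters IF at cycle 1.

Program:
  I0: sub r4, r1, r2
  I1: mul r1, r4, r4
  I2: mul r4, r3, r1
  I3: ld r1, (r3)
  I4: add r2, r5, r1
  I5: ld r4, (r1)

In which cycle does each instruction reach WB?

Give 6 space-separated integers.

I0 sub r4 <- r1,r2: IF@1 ID@2 stall=0 (-) EX@3 MEM@4 WB@5
I1 mul r1 <- r4,r4: IF@2 ID@3 stall=2 (RAW on I0.r4 (WB@5)) EX@6 MEM@7 WB@8
I2 mul r4 <- r3,r1: IF@3 ID@6 stall=2 (RAW on I1.r1 (WB@8)) EX@9 MEM@10 WB@11
I3 ld r1 <- r3: IF@6 ID@9 stall=0 (-) EX@10 MEM@11 WB@12
I4 add r2 <- r5,r1: IF@9 ID@10 stall=2 (RAW on I3.r1 (WB@12)) EX@13 MEM@14 WB@15
I5 ld r4 <- r1: IF@10 ID@13 stall=0 (-) EX@14 MEM@15 WB@16

Answer: 5 8 11 12 15 16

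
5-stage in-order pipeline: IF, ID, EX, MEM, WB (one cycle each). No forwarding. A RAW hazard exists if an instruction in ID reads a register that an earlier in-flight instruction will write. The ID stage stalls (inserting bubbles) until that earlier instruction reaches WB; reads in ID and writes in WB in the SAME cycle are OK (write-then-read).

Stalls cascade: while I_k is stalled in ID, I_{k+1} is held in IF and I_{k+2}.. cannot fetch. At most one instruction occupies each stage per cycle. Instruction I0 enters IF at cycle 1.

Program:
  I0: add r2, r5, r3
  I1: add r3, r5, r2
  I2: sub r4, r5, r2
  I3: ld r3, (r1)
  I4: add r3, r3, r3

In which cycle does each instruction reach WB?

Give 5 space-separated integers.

Answer: 5 8 9 10 13

Derivation:
I0 add r2 <- r5,r3: IF@1 ID@2 stall=0 (-) EX@3 MEM@4 WB@5
I1 add r3 <- r5,r2: IF@2 ID@3 stall=2 (RAW on I0.r2 (WB@5)) EX@6 MEM@7 WB@8
I2 sub r4 <- r5,r2: IF@3 ID@6 stall=0 (-) EX@7 MEM@8 WB@9
I3 ld r3 <- r1: IF@6 ID@7 stall=0 (-) EX@8 MEM@9 WB@10
I4 add r3 <- r3,r3: IF@7 ID@8 stall=2 (RAW on I3.r3 (WB@10)) EX@11 MEM@12 WB@13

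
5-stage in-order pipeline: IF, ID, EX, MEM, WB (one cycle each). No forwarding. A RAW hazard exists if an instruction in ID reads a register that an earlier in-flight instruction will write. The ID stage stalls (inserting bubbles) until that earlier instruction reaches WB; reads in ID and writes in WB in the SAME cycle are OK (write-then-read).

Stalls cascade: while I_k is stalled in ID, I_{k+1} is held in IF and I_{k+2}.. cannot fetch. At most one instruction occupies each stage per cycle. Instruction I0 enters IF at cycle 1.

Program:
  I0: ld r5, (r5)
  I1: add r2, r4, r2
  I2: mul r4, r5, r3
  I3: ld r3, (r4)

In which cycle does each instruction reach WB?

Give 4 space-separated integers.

Answer: 5 6 8 11

Derivation:
I0 ld r5 <- r5: IF@1 ID@2 stall=0 (-) EX@3 MEM@4 WB@5
I1 add r2 <- r4,r2: IF@2 ID@3 stall=0 (-) EX@4 MEM@5 WB@6
I2 mul r4 <- r5,r3: IF@3 ID@4 stall=1 (RAW on I0.r5 (WB@5)) EX@6 MEM@7 WB@8
I3 ld r3 <- r4: IF@4 ID@6 stall=2 (RAW on I2.r4 (WB@8)) EX@9 MEM@10 WB@11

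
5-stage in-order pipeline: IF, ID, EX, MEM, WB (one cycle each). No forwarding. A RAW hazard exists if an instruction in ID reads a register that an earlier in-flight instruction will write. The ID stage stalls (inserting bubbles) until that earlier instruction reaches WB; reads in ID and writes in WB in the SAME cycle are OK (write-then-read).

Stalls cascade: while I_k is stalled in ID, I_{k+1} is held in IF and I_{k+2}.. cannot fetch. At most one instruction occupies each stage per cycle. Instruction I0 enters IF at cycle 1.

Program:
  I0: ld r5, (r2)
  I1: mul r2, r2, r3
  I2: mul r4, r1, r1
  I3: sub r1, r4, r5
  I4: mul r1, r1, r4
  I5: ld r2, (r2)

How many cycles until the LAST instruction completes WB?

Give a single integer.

Answer: 14

Derivation:
I0 ld r5 <- r2: IF@1 ID@2 stall=0 (-) EX@3 MEM@4 WB@5
I1 mul r2 <- r2,r3: IF@2 ID@3 stall=0 (-) EX@4 MEM@5 WB@6
I2 mul r4 <- r1,r1: IF@3 ID@4 stall=0 (-) EX@5 MEM@6 WB@7
I3 sub r1 <- r4,r5: IF@4 ID@5 stall=2 (RAW on I2.r4 (WB@7)) EX@8 MEM@9 WB@10
I4 mul r1 <- r1,r4: IF@5 ID@8 stall=2 (RAW on I3.r1 (WB@10)) EX@11 MEM@12 WB@13
I5 ld r2 <- r2: IF@8 ID@11 stall=0 (-) EX@12 MEM@13 WB@14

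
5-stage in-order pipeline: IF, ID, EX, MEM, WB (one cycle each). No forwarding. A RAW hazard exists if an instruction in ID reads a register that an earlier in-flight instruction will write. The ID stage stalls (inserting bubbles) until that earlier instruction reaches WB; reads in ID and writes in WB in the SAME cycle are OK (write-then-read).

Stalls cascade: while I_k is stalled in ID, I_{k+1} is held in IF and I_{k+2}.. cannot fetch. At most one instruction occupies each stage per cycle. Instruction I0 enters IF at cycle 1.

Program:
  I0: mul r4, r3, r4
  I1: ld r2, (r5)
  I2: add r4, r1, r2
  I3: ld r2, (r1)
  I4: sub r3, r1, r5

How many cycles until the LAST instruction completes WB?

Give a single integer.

Answer: 11

Derivation:
I0 mul r4 <- r3,r4: IF@1 ID@2 stall=0 (-) EX@3 MEM@4 WB@5
I1 ld r2 <- r5: IF@2 ID@3 stall=0 (-) EX@4 MEM@5 WB@6
I2 add r4 <- r1,r2: IF@3 ID@4 stall=2 (RAW on I1.r2 (WB@6)) EX@7 MEM@8 WB@9
I3 ld r2 <- r1: IF@4 ID@7 stall=0 (-) EX@8 MEM@9 WB@10
I4 sub r3 <- r1,r5: IF@7 ID@8 stall=0 (-) EX@9 MEM@10 WB@11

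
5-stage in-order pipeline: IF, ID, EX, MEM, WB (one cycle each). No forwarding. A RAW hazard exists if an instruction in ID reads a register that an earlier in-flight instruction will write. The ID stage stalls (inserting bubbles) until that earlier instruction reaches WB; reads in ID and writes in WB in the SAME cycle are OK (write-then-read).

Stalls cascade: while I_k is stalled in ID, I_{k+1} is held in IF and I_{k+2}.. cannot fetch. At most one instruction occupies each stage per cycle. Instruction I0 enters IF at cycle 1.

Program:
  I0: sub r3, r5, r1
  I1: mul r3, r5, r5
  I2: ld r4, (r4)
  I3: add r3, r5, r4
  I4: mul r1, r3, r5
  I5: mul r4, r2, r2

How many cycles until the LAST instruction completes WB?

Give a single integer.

Answer: 14

Derivation:
I0 sub r3 <- r5,r1: IF@1 ID@2 stall=0 (-) EX@3 MEM@4 WB@5
I1 mul r3 <- r5,r5: IF@2 ID@3 stall=0 (-) EX@4 MEM@5 WB@6
I2 ld r4 <- r4: IF@3 ID@4 stall=0 (-) EX@5 MEM@6 WB@7
I3 add r3 <- r5,r4: IF@4 ID@5 stall=2 (RAW on I2.r4 (WB@7)) EX@8 MEM@9 WB@10
I4 mul r1 <- r3,r5: IF@5 ID@8 stall=2 (RAW on I3.r3 (WB@10)) EX@11 MEM@12 WB@13
I5 mul r4 <- r2,r2: IF@8 ID@11 stall=0 (-) EX@12 MEM@13 WB@14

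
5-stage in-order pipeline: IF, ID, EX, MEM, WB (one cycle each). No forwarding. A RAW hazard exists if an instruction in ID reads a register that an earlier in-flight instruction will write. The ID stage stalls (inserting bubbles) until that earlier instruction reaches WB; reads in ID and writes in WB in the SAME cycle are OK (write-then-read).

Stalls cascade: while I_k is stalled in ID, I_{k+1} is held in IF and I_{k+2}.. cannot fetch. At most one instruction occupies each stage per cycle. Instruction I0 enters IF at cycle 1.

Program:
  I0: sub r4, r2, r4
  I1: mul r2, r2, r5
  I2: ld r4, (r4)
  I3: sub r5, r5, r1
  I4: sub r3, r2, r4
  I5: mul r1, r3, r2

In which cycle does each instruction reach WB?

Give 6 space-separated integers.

I0 sub r4 <- r2,r4: IF@1 ID@2 stall=0 (-) EX@3 MEM@4 WB@5
I1 mul r2 <- r2,r5: IF@2 ID@3 stall=0 (-) EX@4 MEM@5 WB@6
I2 ld r4 <- r4: IF@3 ID@4 stall=1 (RAW on I0.r4 (WB@5)) EX@6 MEM@7 WB@8
I3 sub r5 <- r5,r1: IF@4 ID@6 stall=0 (-) EX@7 MEM@8 WB@9
I4 sub r3 <- r2,r4: IF@6 ID@7 stall=1 (RAW on I2.r4 (WB@8)) EX@9 MEM@10 WB@11
I5 mul r1 <- r3,r2: IF@7 ID@9 stall=2 (RAW on I4.r3 (WB@11)) EX@12 MEM@13 WB@14

Answer: 5 6 8 9 11 14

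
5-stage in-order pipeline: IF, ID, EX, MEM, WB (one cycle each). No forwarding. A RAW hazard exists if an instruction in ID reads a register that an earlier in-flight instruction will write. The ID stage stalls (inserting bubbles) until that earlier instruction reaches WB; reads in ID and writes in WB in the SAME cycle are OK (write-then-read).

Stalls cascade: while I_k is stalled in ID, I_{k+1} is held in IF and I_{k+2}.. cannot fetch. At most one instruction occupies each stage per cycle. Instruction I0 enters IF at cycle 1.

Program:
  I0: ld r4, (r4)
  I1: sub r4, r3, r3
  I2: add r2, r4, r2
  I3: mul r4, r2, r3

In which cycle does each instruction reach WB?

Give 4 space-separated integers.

I0 ld r4 <- r4: IF@1 ID@2 stall=0 (-) EX@3 MEM@4 WB@5
I1 sub r4 <- r3,r3: IF@2 ID@3 stall=0 (-) EX@4 MEM@5 WB@6
I2 add r2 <- r4,r2: IF@3 ID@4 stall=2 (RAW on I1.r4 (WB@6)) EX@7 MEM@8 WB@9
I3 mul r4 <- r2,r3: IF@4 ID@7 stall=2 (RAW on I2.r2 (WB@9)) EX@10 MEM@11 WB@12

Answer: 5 6 9 12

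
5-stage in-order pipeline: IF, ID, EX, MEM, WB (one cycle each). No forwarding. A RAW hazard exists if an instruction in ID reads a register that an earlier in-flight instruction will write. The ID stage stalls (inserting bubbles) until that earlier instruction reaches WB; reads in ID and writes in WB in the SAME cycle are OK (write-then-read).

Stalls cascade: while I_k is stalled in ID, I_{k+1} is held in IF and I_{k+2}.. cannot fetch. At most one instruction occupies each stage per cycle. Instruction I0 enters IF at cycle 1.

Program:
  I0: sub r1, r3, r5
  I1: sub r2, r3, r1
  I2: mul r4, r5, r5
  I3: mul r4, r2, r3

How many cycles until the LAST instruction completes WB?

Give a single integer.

Answer: 11

Derivation:
I0 sub r1 <- r3,r5: IF@1 ID@2 stall=0 (-) EX@3 MEM@4 WB@5
I1 sub r2 <- r3,r1: IF@2 ID@3 stall=2 (RAW on I0.r1 (WB@5)) EX@6 MEM@7 WB@8
I2 mul r4 <- r5,r5: IF@3 ID@6 stall=0 (-) EX@7 MEM@8 WB@9
I3 mul r4 <- r2,r3: IF@6 ID@7 stall=1 (RAW on I1.r2 (WB@8)) EX@9 MEM@10 WB@11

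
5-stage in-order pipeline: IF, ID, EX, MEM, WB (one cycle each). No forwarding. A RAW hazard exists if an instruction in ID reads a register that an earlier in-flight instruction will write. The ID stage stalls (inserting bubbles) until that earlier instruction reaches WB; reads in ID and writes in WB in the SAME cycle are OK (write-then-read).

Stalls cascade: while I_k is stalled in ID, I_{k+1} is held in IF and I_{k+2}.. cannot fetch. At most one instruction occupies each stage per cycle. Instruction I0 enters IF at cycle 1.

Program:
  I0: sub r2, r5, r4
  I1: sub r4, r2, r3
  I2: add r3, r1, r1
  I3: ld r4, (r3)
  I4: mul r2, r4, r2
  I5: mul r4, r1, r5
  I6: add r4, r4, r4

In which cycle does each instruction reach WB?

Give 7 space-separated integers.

I0 sub r2 <- r5,r4: IF@1 ID@2 stall=0 (-) EX@3 MEM@4 WB@5
I1 sub r4 <- r2,r3: IF@2 ID@3 stall=2 (RAW on I0.r2 (WB@5)) EX@6 MEM@7 WB@8
I2 add r3 <- r1,r1: IF@3 ID@6 stall=0 (-) EX@7 MEM@8 WB@9
I3 ld r4 <- r3: IF@6 ID@7 stall=2 (RAW on I2.r3 (WB@9)) EX@10 MEM@11 WB@12
I4 mul r2 <- r4,r2: IF@7 ID@10 stall=2 (RAW on I3.r4 (WB@12)) EX@13 MEM@14 WB@15
I5 mul r4 <- r1,r5: IF@10 ID@13 stall=0 (-) EX@14 MEM@15 WB@16
I6 add r4 <- r4,r4: IF@13 ID@14 stall=2 (RAW on I5.r4 (WB@16)) EX@17 MEM@18 WB@19

Answer: 5 8 9 12 15 16 19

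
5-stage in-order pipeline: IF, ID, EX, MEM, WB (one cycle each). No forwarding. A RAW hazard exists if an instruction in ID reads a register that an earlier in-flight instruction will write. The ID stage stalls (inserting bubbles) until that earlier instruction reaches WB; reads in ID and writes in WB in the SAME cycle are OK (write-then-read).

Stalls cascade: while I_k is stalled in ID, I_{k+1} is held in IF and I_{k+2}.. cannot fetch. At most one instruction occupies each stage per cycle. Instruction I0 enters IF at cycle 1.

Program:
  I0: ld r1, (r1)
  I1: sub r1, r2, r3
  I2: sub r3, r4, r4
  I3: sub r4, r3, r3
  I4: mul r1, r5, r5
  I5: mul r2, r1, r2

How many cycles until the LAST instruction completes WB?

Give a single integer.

I0 ld r1 <- r1: IF@1 ID@2 stall=0 (-) EX@3 MEM@4 WB@5
I1 sub r1 <- r2,r3: IF@2 ID@3 stall=0 (-) EX@4 MEM@5 WB@6
I2 sub r3 <- r4,r4: IF@3 ID@4 stall=0 (-) EX@5 MEM@6 WB@7
I3 sub r4 <- r3,r3: IF@4 ID@5 stall=2 (RAW on I2.r3 (WB@7)) EX@8 MEM@9 WB@10
I4 mul r1 <- r5,r5: IF@5 ID@8 stall=0 (-) EX@9 MEM@10 WB@11
I5 mul r2 <- r1,r2: IF@8 ID@9 stall=2 (RAW on I4.r1 (WB@11)) EX@12 MEM@13 WB@14

Answer: 14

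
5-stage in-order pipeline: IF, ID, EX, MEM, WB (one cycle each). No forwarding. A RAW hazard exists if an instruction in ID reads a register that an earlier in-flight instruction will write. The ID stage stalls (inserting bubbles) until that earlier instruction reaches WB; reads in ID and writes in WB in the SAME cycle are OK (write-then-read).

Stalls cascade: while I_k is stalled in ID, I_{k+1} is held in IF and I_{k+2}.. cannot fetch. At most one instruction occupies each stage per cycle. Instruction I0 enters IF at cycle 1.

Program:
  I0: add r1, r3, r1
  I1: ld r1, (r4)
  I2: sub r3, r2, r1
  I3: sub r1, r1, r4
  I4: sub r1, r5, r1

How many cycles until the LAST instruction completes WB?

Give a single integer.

Answer: 13

Derivation:
I0 add r1 <- r3,r1: IF@1 ID@2 stall=0 (-) EX@3 MEM@4 WB@5
I1 ld r1 <- r4: IF@2 ID@3 stall=0 (-) EX@4 MEM@5 WB@6
I2 sub r3 <- r2,r1: IF@3 ID@4 stall=2 (RAW on I1.r1 (WB@6)) EX@7 MEM@8 WB@9
I3 sub r1 <- r1,r4: IF@4 ID@7 stall=0 (-) EX@8 MEM@9 WB@10
I4 sub r1 <- r5,r1: IF@7 ID@8 stall=2 (RAW on I3.r1 (WB@10)) EX@11 MEM@12 WB@13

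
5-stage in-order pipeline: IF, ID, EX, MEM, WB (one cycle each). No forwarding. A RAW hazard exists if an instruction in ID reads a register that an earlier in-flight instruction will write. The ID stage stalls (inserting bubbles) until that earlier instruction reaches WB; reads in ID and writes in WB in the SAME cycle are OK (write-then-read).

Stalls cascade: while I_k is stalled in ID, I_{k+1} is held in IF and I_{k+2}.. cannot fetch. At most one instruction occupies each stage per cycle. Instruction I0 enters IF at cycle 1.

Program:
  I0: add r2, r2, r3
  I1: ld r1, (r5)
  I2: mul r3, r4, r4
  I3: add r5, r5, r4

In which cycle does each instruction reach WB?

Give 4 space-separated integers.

Answer: 5 6 7 8

Derivation:
I0 add r2 <- r2,r3: IF@1 ID@2 stall=0 (-) EX@3 MEM@4 WB@5
I1 ld r1 <- r5: IF@2 ID@3 stall=0 (-) EX@4 MEM@5 WB@6
I2 mul r3 <- r4,r4: IF@3 ID@4 stall=0 (-) EX@5 MEM@6 WB@7
I3 add r5 <- r5,r4: IF@4 ID@5 stall=0 (-) EX@6 MEM@7 WB@8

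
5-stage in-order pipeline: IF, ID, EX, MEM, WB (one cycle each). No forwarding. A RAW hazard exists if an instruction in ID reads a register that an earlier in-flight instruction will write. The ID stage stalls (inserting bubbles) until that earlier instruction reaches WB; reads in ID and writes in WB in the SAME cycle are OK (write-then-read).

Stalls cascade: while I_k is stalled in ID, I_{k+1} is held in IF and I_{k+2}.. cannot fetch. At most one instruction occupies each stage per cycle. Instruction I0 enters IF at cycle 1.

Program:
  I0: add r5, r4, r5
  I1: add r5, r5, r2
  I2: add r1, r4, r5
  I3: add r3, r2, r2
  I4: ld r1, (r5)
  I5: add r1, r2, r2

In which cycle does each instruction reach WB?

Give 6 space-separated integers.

Answer: 5 8 11 12 13 14

Derivation:
I0 add r5 <- r4,r5: IF@1 ID@2 stall=0 (-) EX@3 MEM@4 WB@5
I1 add r5 <- r5,r2: IF@2 ID@3 stall=2 (RAW on I0.r5 (WB@5)) EX@6 MEM@7 WB@8
I2 add r1 <- r4,r5: IF@3 ID@6 stall=2 (RAW on I1.r5 (WB@8)) EX@9 MEM@10 WB@11
I3 add r3 <- r2,r2: IF@6 ID@9 stall=0 (-) EX@10 MEM@11 WB@12
I4 ld r1 <- r5: IF@9 ID@10 stall=0 (-) EX@11 MEM@12 WB@13
I5 add r1 <- r2,r2: IF@10 ID@11 stall=0 (-) EX@12 MEM@13 WB@14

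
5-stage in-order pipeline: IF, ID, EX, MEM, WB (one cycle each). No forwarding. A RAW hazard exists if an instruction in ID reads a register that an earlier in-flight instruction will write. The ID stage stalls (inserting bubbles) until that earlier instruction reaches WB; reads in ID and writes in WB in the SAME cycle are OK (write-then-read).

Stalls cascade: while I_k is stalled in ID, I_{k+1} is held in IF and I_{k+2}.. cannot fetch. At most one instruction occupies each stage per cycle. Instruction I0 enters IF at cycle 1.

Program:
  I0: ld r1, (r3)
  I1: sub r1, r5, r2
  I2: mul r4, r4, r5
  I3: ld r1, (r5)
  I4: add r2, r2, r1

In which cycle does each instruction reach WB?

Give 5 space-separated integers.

I0 ld r1 <- r3: IF@1 ID@2 stall=0 (-) EX@3 MEM@4 WB@5
I1 sub r1 <- r5,r2: IF@2 ID@3 stall=0 (-) EX@4 MEM@5 WB@6
I2 mul r4 <- r4,r5: IF@3 ID@4 stall=0 (-) EX@5 MEM@6 WB@7
I3 ld r1 <- r5: IF@4 ID@5 stall=0 (-) EX@6 MEM@7 WB@8
I4 add r2 <- r2,r1: IF@5 ID@6 stall=2 (RAW on I3.r1 (WB@8)) EX@9 MEM@10 WB@11

Answer: 5 6 7 8 11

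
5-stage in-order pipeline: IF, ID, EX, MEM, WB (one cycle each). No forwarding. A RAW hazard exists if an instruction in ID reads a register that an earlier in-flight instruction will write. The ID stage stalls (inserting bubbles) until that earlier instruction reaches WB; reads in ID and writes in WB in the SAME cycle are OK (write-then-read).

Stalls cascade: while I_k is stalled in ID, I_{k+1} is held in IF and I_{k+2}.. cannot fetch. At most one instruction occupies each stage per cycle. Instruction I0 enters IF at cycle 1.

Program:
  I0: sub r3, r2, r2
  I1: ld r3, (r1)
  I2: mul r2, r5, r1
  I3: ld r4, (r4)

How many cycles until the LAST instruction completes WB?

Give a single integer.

I0 sub r3 <- r2,r2: IF@1 ID@2 stall=0 (-) EX@3 MEM@4 WB@5
I1 ld r3 <- r1: IF@2 ID@3 stall=0 (-) EX@4 MEM@5 WB@6
I2 mul r2 <- r5,r1: IF@3 ID@4 stall=0 (-) EX@5 MEM@6 WB@7
I3 ld r4 <- r4: IF@4 ID@5 stall=0 (-) EX@6 MEM@7 WB@8

Answer: 8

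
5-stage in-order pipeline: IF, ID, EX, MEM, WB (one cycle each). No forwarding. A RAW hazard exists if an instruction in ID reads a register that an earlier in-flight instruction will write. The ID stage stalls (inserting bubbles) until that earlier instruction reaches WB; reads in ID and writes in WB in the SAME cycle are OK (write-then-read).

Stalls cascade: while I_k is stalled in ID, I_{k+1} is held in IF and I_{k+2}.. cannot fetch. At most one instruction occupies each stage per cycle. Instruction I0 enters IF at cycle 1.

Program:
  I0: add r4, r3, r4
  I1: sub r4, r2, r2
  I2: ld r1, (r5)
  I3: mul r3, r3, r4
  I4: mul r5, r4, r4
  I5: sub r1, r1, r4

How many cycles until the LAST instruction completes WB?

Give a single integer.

I0 add r4 <- r3,r4: IF@1 ID@2 stall=0 (-) EX@3 MEM@4 WB@5
I1 sub r4 <- r2,r2: IF@2 ID@3 stall=0 (-) EX@4 MEM@5 WB@6
I2 ld r1 <- r5: IF@3 ID@4 stall=0 (-) EX@5 MEM@6 WB@7
I3 mul r3 <- r3,r4: IF@4 ID@5 stall=1 (RAW on I1.r4 (WB@6)) EX@7 MEM@8 WB@9
I4 mul r5 <- r4,r4: IF@5 ID@7 stall=0 (-) EX@8 MEM@9 WB@10
I5 sub r1 <- r1,r4: IF@7 ID@8 stall=0 (-) EX@9 MEM@10 WB@11

Answer: 11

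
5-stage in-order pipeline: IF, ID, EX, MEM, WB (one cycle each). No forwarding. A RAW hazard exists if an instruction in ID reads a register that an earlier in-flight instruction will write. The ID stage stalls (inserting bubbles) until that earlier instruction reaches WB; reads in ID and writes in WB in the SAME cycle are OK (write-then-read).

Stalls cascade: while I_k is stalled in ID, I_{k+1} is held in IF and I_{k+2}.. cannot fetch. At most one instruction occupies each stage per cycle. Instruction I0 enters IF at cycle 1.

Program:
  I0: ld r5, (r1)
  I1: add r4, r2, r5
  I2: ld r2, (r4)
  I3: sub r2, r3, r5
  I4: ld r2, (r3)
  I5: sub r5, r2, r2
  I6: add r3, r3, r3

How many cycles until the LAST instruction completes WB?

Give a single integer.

Answer: 17

Derivation:
I0 ld r5 <- r1: IF@1 ID@2 stall=0 (-) EX@3 MEM@4 WB@5
I1 add r4 <- r2,r5: IF@2 ID@3 stall=2 (RAW on I0.r5 (WB@5)) EX@6 MEM@7 WB@8
I2 ld r2 <- r4: IF@3 ID@6 stall=2 (RAW on I1.r4 (WB@8)) EX@9 MEM@10 WB@11
I3 sub r2 <- r3,r5: IF@6 ID@9 stall=0 (-) EX@10 MEM@11 WB@12
I4 ld r2 <- r3: IF@9 ID@10 stall=0 (-) EX@11 MEM@12 WB@13
I5 sub r5 <- r2,r2: IF@10 ID@11 stall=2 (RAW on I4.r2 (WB@13)) EX@14 MEM@15 WB@16
I6 add r3 <- r3,r3: IF@11 ID@14 stall=0 (-) EX@15 MEM@16 WB@17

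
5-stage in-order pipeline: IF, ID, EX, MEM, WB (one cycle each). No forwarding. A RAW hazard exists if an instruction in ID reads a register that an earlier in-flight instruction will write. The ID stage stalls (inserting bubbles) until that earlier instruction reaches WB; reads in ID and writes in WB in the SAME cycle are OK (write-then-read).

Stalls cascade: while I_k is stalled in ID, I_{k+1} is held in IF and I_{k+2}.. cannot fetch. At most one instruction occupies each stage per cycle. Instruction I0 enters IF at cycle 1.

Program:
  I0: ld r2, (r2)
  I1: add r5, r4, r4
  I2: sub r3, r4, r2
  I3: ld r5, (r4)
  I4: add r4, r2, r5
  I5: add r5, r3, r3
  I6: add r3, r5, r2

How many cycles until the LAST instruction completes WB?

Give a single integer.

Answer: 16

Derivation:
I0 ld r2 <- r2: IF@1 ID@2 stall=0 (-) EX@3 MEM@4 WB@5
I1 add r5 <- r4,r4: IF@2 ID@3 stall=0 (-) EX@4 MEM@5 WB@6
I2 sub r3 <- r4,r2: IF@3 ID@4 stall=1 (RAW on I0.r2 (WB@5)) EX@6 MEM@7 WB@8
I3 ld r5 <- r4: IF@4 ID@6 stall=0 (-) EX@7 MEM@8 WB@9
I4 add r4 <- r2,r5: IF@6 ID@7 stall=2 (RAW on I3.r5 (WB@9)) EX@10 MEM@11 WB@12
I5 add r5 <- r3,r3: IF@7 ID@10 stall=0 (-) EX@11 MEM@12 WB@13
I6 add r3 <- r5,r2: IF@10 ID@11 stall=2 (RAW on I5.r5 (WB@13)) EX@14 MEM@15 WB@16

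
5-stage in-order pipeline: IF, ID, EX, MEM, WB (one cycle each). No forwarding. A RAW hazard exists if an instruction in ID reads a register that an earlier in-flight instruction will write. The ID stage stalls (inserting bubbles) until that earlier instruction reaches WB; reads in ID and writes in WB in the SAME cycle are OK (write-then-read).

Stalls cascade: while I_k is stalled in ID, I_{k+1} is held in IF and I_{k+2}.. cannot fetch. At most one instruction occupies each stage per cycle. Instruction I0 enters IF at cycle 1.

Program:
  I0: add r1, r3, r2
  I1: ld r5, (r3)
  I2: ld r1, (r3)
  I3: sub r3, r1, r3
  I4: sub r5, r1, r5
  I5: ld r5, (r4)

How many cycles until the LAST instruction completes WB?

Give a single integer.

Answer: 12

Derivation:
I0 add r1 <- r3,r2: IF@1 ID@2 stall=0 (-) EX@3 MEM@4 WB@5
I1 ld r5 <- r3: IF@2 ID@3 stall=0 (-) EX@4 MEM@5 WB@6
I2 ld r1 <- r3: IF@3 ID@4 stall=0 (-) EX@5 MEM@6 WB@7
I3 sub r3 <- r1,r3: IF@4 ID@5 stall=2 (RAW on I2.r1 (WB@7)) EX@8 MEM@9 WB@10
I4 sub r5 <- r1,r5: IF@5 ID@8 stall=0 (-) EX@9 MEM@10 WB@11
I5 ld r5 <- r4: IF@8 ID@9 stall=0 (-) EX@10 MEM@11 WB@12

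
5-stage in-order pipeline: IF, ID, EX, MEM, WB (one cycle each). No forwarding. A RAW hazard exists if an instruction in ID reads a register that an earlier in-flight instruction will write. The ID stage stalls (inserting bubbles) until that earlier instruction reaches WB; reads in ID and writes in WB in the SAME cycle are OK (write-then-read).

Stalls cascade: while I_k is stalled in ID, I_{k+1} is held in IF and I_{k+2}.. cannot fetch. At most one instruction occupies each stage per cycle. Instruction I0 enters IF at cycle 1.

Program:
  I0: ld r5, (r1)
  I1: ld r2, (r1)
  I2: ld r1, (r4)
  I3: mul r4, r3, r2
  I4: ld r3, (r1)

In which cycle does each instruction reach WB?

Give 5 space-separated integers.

I0 ld r5 <- r1: IF@1 ID@2 stall=0 (-) EX@3 MEM@4 WB@5
I1 ld r2 <- r1: IF@2 ID@3 stall=0 (-) EX@4 MEM@5 WB@6
I2 ld r1 <- r4: IF@3 ID@4 stall=0 (-) EX@5 MEM@6 WB@7
I3 mul r4 <- r3,r2: IF@4 ID@5 stall=1 (RAW on I1.r2 (WB@6)) EX@7 MEM@8 WB@9
I4 ld r3 <- r1: IF@5 ID@7 stall=0 (-) EX@8 MEM@9 WB@10

Answer: 5 6 7 9 10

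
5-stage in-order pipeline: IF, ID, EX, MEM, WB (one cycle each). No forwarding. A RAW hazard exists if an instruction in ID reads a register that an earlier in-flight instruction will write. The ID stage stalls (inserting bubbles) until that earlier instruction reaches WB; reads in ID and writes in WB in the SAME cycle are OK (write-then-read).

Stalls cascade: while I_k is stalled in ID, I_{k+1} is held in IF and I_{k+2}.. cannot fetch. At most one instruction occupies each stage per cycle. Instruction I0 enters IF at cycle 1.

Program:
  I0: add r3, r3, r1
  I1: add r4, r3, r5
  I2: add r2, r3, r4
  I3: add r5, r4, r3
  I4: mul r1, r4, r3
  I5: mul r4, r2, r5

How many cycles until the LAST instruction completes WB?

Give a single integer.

Answer: 15

Derivation:
I0 add r3 <- r3,r1: IF@1 ID@2 stall=0 (-) EX@3 MEM@4 WB@5
I1 add r4 <- r3,r5: IF@2 ID@3 stall=2 (RAW on I0.r3 (WB@5)) EX@6 MEM@7 WB@8
I2 add r2 <- r3,r4: IF@3 ID@6 stall=2 (RAW on I1.r4 (WB@8)) EX@9 MEM@10 WB@11
I3 add r5 <- r4,r3: IF@6 ID@9 stall=0 (-) EX@10 MEM@11 WB@12
I4 mul r1 <- r4,r3: IF@9 ID@10 stall=0 (-) EX@11 MEM@12 WB@13
I5 mul r4 <- r2,r5: IF@10 ID@11 stall=1 (RAW on I3.r5 (WB@12)) EX@13 MEM@14 WB@15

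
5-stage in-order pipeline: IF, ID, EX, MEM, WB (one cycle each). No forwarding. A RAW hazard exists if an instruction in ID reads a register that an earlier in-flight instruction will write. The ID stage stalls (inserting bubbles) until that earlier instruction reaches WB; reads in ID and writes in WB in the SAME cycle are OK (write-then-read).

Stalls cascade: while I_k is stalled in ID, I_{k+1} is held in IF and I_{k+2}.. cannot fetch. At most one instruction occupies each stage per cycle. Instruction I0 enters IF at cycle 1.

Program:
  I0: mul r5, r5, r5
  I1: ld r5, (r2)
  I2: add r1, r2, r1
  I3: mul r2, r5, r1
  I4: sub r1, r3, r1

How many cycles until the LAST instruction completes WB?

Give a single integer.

Answer: 11

Derivation:
I0 mul r5 <- r5,r5: IF@1 ID@2 stall=0 (-) EX@3 MEM@4 WB@5
I1 ld r5 <- r2: IF@2 ID@3 stall=0 (-) EX@4 MEM@5 WB@6
I2 add r1 <- r2,r1: IF@3 ID@4 stall=0 (-) EX@5 MEM@6 WB@7
I3 mul r2 <- r5,r1: IF@4 ID@5 stall=2 (RAW on I2.r1 (WB@7)) EX@8 MEM@9 WB@10
I4 sub r1 <- r3,r1: IF@5 ID@8 stall=0 (-) EX@9 MEM@10 WB@11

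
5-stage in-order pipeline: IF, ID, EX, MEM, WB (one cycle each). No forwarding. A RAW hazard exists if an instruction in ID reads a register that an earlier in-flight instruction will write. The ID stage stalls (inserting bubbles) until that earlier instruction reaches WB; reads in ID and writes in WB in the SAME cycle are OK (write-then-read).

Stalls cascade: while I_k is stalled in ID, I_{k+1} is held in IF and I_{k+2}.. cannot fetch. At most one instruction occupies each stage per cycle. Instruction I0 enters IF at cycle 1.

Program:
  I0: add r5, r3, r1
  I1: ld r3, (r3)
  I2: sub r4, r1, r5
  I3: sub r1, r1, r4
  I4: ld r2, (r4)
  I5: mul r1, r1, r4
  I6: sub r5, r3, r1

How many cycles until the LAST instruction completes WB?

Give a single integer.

I0 add r5 <- r3,r1: IF@1 ID@2 stall=0 (-) EX@3 MEM@4 WB@5
I1 ld r3 <- r3: IF@2 ID@3 stall=0 (-) EX@4 MEM@5 WB@6
I2 sub r4 <- r1,r5: IF@3 ID@4 stall=1 (RAW on I0.r5 (WB@5)) EX@6 MEM@7 WB@8
I3 sub r1 <- r1,r4: IF@4 ID@6 stall=2 (RAW on I2.r4 (WB@8)) EX@9 MEM@10 WB@11
I4 ld r2 <- r4: IF@6 ID@9 stall=0 (-) EX@10 MEM@11 WB@12
I5 mul r1 <- r1,r4: IF@9 ID@10 stall=1 (RAW on I3.r1 (WB@11)) EX@12 MEM@13 WB@14
I6 sub r5 <- r3,r1: IF@10 ID@12 stall=2 (RAW on I5.r1 (WB@14)) EX@15 MEM@16 WB@17

Answer: 17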